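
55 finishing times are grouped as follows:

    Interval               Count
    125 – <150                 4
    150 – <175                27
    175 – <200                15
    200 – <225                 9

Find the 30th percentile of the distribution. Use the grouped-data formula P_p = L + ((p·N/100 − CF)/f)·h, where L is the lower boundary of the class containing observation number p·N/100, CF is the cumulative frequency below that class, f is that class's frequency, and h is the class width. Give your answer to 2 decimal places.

N = 55; target position k = 30/100 · 55 = 16.5.
Cumulative frequencies: 4, 31, 46, 55.
Observation 16.5 falls in the class 150 – <175.
L = 150, CF = 4, f = 27, h = 25.
P30 = 150 + ((16.5 − 4)/27)·25 = 150 + 11.5741 = 161.574.

161.57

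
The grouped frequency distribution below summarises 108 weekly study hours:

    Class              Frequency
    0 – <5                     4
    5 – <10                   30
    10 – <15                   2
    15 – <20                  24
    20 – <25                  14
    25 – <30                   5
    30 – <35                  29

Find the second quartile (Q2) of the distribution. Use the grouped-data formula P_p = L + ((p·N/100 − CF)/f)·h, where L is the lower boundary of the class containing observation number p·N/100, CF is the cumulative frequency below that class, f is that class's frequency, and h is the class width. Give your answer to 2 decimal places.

18.75

N = 108; target position k = 50/100 · 108 = 54.
Cumulative frequencies: 4, 34, 36, 60, 74, 79, 108.
Observation 54 falls in the class 15 – <20.
L = 15, CF = 36, f = 24, h = 5.
P50 = 15 + ((54 − 36)/24)·5 = 15 + 3.75 = 18.75.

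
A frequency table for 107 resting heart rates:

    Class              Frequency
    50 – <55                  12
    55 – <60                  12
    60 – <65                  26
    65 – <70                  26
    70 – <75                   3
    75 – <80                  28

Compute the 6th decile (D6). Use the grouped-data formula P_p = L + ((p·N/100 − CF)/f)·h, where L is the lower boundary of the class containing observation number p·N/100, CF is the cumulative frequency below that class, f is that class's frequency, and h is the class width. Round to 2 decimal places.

67.73

N = 107; target position k = 60/100 · 107 = 64.2.
Cumulative frequencies: 12, 24, 50, 76, 79, 107.
Observation 64.2 falls in the class 65 – <70.
L = 65, CF = 50, f = 26, h = 5.
P60 = 65 + ((64.2 − 50)/26)·5 = 65 + 2.73077 = 67.7308.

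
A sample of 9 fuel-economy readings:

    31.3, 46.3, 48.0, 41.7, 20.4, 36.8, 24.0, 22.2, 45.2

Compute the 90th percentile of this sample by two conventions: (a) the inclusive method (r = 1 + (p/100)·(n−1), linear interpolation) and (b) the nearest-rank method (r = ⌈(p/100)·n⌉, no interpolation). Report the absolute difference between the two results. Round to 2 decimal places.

1.36

Sorted: 20.4, 22.2, 24.0, 31.3, 36.8, 41.7, 45.2, 46.3, 48.0.
n = 9.
(a) r = 8.2; between ranks 8 (46.3) and 9 (48.0): 46.64.
(b) the nearest-rank method: rank 9 → 48.
|46.64 − 48| = 1.36.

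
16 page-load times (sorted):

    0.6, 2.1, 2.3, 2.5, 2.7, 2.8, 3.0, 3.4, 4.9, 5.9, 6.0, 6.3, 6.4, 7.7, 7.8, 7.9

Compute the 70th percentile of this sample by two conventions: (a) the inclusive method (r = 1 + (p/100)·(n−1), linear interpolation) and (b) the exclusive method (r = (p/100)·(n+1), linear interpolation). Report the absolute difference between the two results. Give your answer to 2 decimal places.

0.12

n = 16.
(a) r = 11.5; between ranks 11 (6.0) and 12 (6.3): 6.15.
(b) r = 11.9; between ranks 11 (6.0) and 12 (6.3): 6.27.
|6.15 − 6.27| = 0.12.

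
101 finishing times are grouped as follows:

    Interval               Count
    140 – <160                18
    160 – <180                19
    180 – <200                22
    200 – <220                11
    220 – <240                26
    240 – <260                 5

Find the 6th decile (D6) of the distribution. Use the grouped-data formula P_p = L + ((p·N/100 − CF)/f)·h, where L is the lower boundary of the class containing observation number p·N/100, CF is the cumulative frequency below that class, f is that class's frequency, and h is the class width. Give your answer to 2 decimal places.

N = 101; target position k = 60/100 · 101 = 60.6.
Cumulative frequencies: 18, 37, 59, 70, 96, 101.
Observation 60.6 falls in the class 200 – <220.
L = 200, CF = 59, f = 11, h = 20.
P60 = 200 + ((60.6 − 59)/11)·20 = 200 + 2.90909 = 202.909.

202.91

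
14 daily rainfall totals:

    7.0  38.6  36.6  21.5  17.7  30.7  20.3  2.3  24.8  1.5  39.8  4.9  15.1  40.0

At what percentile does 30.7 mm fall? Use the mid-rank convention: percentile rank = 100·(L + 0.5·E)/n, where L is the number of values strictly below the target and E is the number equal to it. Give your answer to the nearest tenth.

Sorted: 1.5, 2.3, 4.9, 7.0, 15.1, 17.7, 20.3, 21.5, 24.8, 30.7, 36.6, 38.6, 39.8, 40.0.
Count below 30.7: L = 9; count equal: E = 1; n = 14.
Percentile rank = 100·(9 + 0.5·1)/14 = 100·9.5/14 = 67.86.

67.9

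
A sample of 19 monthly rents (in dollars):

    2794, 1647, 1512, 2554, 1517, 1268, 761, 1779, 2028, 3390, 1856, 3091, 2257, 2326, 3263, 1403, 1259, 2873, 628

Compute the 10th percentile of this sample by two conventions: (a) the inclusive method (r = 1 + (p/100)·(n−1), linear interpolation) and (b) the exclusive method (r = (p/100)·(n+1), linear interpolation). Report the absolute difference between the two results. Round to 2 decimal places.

Sorted: 628, 761, 1259, 1268, 1403, 1512, 1517, 1647, 1779, 1856, 2028, 2257, 2326, 2554, 2794, 2873, 3091, 3263, 3390.
n = 19.
(a) r = 2.8; between ranks 2 (761) and 3 (1259): 1159.4.
(b) r = 2 → value at rank 2 = 761.
|1159.4 − 761| = 398.4.

398.40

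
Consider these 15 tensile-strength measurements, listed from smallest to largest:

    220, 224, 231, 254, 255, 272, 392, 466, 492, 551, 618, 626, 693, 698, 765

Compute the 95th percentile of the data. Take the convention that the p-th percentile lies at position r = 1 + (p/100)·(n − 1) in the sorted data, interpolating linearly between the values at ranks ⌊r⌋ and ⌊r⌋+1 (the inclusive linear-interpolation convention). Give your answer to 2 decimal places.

718.10

n = 15.
r = 1 + (95/100)·(15 − 1) = 1 + 13.3 = 14.3.
Rank 14 is 698 and rank 15 is 765.
Interpolate: 698 + 0.3·(765 − 698) = 698 + 0.3·67 = 718.1.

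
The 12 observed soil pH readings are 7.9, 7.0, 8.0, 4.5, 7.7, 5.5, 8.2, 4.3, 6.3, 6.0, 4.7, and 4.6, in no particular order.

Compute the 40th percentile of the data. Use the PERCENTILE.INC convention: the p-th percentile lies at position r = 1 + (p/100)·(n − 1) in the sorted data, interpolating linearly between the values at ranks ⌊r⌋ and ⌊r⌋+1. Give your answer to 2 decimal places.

5.70

Sorted: 4.3, 4.5, 4.6, 4.7, 5.5, 6.0, 6.3, 7.0, 7.7, 7.9, 8.0, 8.2.
n = 12.
r = 1 + (40/100)·(12 − 1) = 1 + 4.4 = 5.4.
Rank 5 is 5.5 and rank 6 is 6.0.
Interpolate: 5.5 + 0.4·(6.0 − 5.5) = 5.5 + 0.4·0.5 = 5.7.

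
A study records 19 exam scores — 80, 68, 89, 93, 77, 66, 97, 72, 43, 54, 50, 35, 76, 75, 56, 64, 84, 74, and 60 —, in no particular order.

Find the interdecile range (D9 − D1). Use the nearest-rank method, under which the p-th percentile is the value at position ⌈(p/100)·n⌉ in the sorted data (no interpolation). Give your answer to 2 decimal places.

Sorted: 35, 43, 50, 54, 56, 60, 64, 66, 68, 72, 74, 75, 76, 77, 80, 84, 89, 93, 97.
n = 19.
P10: rank ⌈10/100·19⌉ = 2 → 43.
P90: rank ⌈90/100·19⌉ = 18 → 93.
Difference: 93 − 43 = 50.

50.00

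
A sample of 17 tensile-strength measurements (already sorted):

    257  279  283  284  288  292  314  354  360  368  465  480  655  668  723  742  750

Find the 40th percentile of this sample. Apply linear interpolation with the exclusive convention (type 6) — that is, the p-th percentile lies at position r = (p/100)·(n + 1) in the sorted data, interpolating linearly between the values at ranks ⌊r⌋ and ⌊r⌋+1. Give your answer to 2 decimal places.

n = 17.
r = (40/100)·(17 + 1) = 7.2.
Rank 7 is 314 and rank 8 is 354.
Interpolate: 314 + 0.2·(354 − 314) = 314 + 0.2·40 = 322.

322.00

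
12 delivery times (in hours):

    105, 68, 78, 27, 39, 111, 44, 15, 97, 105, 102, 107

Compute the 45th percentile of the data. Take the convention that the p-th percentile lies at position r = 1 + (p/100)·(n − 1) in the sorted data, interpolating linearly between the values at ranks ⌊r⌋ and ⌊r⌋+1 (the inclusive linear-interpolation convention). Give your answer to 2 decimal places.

Sorted: 15, 27, 39, 44, 68, 78, 97, 102, 105, 105, 107, 111.
n = 12.
r = 1 + (45/100)·(12 − 1) = 1 + 4.95 = 5.95.
Rank 5 is 68 and rank 6 is 78.
Interpolate: 68 + 0.95·(78 − 68) = 68 + 0.95·10 = 77.5.

77.50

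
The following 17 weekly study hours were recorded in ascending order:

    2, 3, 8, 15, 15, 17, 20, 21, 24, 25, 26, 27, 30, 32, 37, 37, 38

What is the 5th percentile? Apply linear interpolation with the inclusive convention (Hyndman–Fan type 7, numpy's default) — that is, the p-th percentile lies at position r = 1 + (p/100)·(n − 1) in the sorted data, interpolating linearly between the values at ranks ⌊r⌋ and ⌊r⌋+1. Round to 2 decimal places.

2.80

n = 17.
r = 1 + (5/100)·(17 − 1) = 1 + 0.8 = 1.8.
Rank 1 is 2 and rank 2 is 3.
Interpolate: 2 + 0.8·(3 − 2) = 2 + 0.8·1 = 2.8.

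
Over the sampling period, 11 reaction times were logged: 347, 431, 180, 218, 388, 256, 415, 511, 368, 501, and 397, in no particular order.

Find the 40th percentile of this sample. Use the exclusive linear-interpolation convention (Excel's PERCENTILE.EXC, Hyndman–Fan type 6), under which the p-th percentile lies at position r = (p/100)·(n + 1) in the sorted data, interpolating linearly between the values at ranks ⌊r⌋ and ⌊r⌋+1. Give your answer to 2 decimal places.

363.80

Sorted: 180, 218, 256, 347, 368, 388, 397, 415, 431, 501, 511.
n = 11.
r = (40/100)·(11 + 1) = 4.8.
Rank 4 is 347 and rank 5 is 368.
Interpolate: 347 + 0.8·(368 − 347) = 347 + 0.8·21 = 363.8.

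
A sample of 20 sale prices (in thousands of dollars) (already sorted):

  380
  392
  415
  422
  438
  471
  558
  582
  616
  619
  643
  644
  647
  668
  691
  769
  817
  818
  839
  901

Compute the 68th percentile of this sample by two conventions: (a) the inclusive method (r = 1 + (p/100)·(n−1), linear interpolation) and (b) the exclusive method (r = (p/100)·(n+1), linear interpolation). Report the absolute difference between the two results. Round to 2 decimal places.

n = 20.
(a) r = 13.92; between ranks 13 (647) and 14 (668): 666.32.
(b) r = 14.28; between ranks 14 (668) and 15 (691): 674.44.
|666.32 − 674.44| = 8.12.

8.12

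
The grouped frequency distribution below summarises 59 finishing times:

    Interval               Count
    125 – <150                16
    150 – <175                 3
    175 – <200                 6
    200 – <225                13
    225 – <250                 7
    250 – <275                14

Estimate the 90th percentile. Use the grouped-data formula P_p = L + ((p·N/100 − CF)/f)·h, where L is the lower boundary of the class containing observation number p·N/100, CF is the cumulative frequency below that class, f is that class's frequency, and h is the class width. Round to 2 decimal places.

N = 59; target position k = 90/100 · 59 = 53.1.
Cumulative frequencies: 16, 19, 25, 38, 45, 59.
Observation 53.1 falls in the class 250 – <275.
L = 250, CF = 45, f = 14, h = 25.
P90 = 250 + ((53.1 − 45)/14)·25 = 250 + 14.4643 = 264.464.

264.46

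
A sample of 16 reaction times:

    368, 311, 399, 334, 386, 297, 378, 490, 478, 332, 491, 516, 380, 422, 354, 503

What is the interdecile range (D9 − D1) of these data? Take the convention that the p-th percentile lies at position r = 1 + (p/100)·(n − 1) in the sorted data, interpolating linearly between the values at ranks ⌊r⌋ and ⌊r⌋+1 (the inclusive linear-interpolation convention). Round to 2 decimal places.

Sorted: 297, 311, 332, 334, 354, 368, 378, 380, 386, 399, 422, 478, 490, 491, 503, 516.
n = 16.
P10: r = 2.5; ranks 2–3 are 311, 332; interpolating gives 321.5.
P90: r = 14.5; ranks 14–15 are 491, 503; interpolating gives 497.
Difference: 497 − 321.5 = 175.5.

175.50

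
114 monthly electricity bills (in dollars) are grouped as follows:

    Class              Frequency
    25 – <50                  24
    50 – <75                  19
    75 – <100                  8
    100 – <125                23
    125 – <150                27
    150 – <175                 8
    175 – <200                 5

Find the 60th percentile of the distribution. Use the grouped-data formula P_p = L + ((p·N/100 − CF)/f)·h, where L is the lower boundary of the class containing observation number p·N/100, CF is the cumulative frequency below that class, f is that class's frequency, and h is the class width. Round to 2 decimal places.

N = 114; target position k = 60/100 · 114 = 68.4.
Cumulative frequencies: 24, 43, 51, 74, 101, 109, 114.
Observation 68.4 falls in the class 100 – <125.
L = 100, CF = 51, f = 23, h = 25.
P60 = 100 + ((68.4 − 51)/23)·25 = 100 + 18.913 = 118.913.

118.91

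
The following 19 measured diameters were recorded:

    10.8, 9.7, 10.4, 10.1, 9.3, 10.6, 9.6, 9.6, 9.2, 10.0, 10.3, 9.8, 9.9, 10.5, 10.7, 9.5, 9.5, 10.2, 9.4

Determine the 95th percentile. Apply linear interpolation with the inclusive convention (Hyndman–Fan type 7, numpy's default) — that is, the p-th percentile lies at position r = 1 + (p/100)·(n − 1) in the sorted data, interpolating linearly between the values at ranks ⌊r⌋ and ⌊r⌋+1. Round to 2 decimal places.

10.71

Sorted: 9.2, 9.3, 9.4, 9.5, 9.5, 9.6, 9.6, 9.7, 9.8, 9.9, 10.0, 10.1, 10.2, 10.3, 10.4, 10.5, 10.6, 10.7, 10.8.
n = 19.
r = 1 + (95/100)·(19 − 1) = 1 + 17.1 = 18.1.
Rank 18 is 10.7 and rank 19 is 10.8.
Interpolate: 10.7 + 0.1·(10.8 − 10.7) = 10.7 + 0.1·0.1 = 10.71.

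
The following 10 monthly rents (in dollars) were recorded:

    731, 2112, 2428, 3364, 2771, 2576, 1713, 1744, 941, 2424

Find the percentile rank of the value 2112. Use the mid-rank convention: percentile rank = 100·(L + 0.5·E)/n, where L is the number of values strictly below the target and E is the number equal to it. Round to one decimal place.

Sorted: 731, 941, 1713, 1744, 2112, 2424, 2428, 2576, 2771, 3364.
Count below 2112: L = 4; count equal: E = 1; n = 10.
Percentile rank = 100·(4 + 0.5·1)/10 = 100·4.5/10 = 45.

45.0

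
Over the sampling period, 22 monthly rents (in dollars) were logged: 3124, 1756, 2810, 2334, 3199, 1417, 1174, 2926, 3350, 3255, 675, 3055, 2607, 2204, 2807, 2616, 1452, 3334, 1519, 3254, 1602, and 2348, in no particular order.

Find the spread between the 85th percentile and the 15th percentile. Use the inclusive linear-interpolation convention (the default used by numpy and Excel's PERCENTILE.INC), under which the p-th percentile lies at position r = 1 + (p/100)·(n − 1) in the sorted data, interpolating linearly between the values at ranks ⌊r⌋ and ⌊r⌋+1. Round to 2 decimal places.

1783.70

Sorted: 675, 1174, 1417, 1452, 1519, 1602, 1756, 2204, 2334, 2348, 2607, 2616, 2807, 2810, 2926, 3055, 3124, 3199, 3254, 3255, 3334, 3350.
n = 22.
P15: r = 4.15; ranks 4–5 are 1452, 1519; interpolating gives 1462.05.
P85: r = 18.85; ranks 18–19 are 3199, 3254; interpolating gives 3245.75.
Difference: 3245.75 − 1462.05 = 1783.7.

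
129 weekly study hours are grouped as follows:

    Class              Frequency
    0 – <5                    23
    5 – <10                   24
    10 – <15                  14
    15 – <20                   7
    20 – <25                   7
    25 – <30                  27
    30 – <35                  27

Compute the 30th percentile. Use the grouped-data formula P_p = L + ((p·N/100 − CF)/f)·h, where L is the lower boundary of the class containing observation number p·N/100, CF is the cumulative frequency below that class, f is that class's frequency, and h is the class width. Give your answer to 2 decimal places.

8.27

N = 129; target position k = 30/100 · 129 = 38.7.
Cumulative frequencies: 23, 47, 61, 68, 75, 102, 129.
Observation 38.7 falls in the class 5 – <10.
L = 5, CF = 23, f = 24, h = 5.
P30 = 5 + ((38.7 − 23)/24)·5 = 5 + 3.27083 = 8.27083.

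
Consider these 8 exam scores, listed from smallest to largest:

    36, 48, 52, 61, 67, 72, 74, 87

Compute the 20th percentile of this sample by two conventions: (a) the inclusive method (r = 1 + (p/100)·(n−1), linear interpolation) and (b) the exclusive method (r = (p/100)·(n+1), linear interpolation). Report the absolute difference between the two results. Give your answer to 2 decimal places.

n = 8.
(a) r = 2.4; between ranks 2 (48) and 3 (52): 49.6.
(b) r = 1.8; between ranks 1 (36) and 2 (48): 45.6.
|49.6 − 45.6| = 4.

4.00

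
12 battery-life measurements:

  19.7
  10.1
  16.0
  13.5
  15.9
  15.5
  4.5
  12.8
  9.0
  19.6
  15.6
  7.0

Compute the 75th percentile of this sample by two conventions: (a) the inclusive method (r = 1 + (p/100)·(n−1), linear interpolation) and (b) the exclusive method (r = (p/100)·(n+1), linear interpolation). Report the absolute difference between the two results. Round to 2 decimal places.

0.05

Sorted: 4.5, 7.0, 9.0, 10.1, 12.8, 13.5, 15.5, 15.6, 15.9, 16.0, 19.6, 19.7.
n = 12.
(a) r = 9.25; between ranks 9 (15.9) and 10 (16.0): 15.925.
(b) r = 9.75; between ranks 9 (15.9) and 10 (16.0): 15.975.
|15.925 − 15.975| = 0.05.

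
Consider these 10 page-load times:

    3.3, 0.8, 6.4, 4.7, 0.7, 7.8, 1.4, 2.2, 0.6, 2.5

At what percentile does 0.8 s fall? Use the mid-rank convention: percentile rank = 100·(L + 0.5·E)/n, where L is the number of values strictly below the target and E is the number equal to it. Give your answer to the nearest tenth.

Sorted: 0.6, 0.7, 0.8, 1.4, 2.2, 2.5, 3.3, 4.7, 6.4, 7.8.
Count below 0.8: L = 2; count equal: E = 1; n = 10.
Percentile rank = 100·(2 + 0.5·1)/10 = 100·2.5/10 = 25.

25.0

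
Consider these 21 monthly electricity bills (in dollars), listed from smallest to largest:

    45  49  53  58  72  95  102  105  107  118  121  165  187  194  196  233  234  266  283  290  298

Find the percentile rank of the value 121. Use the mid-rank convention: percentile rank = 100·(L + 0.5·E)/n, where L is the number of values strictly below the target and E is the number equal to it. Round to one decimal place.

50.0

Count below 121: L = 10; count equal: E = 1; n = 21.
Percentile rank = 100·(10 + 0.5·1)/21 = 100·10.5/21 = 50.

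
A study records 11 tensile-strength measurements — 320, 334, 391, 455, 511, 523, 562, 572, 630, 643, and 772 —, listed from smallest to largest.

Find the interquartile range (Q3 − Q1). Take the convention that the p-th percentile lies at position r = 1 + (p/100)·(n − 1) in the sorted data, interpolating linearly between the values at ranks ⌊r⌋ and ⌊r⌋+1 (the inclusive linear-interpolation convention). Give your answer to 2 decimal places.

178.00

n = 11.
P25: r = 3.5; ranks 3–4 are 391, 455; interpolating gives 423.
P75: r = 8.5; ranks 8–9 are 572, 630; interpolating gives 601.
Difference: 601 − 423 = 178.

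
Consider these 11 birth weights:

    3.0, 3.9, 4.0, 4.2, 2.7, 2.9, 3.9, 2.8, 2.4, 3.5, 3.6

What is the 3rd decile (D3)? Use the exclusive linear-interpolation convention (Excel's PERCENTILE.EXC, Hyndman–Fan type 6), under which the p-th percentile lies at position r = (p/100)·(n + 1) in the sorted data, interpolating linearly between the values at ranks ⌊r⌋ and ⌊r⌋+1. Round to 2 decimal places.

Sorted: 2.4, 2.7, 2.8, 2.9, 3.0, 3.5, 3.6, 3.9, 3.9, 4.0, 4.2.
n = 11.
r = (30/100)·(11 + 1) = 3.6.
Rank 3 is 2.8 and rank 4 is 2.9.
Interpolate: 2.8 + 0.6·(2.9 − 2.8) = 2.8 + 0.6·0.1 = 2.86.

2.86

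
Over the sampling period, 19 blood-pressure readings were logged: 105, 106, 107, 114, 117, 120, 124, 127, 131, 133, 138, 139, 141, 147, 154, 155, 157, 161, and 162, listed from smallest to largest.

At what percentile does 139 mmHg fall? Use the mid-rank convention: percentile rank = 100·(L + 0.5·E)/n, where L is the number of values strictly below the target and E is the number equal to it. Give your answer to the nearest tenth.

60.5

Count below 139: L = 11; count equal: E = 1; n = 19.
Percentile rank = 100·(11 + 0.5·1)/19 = 100·11.5/19 = 60.53.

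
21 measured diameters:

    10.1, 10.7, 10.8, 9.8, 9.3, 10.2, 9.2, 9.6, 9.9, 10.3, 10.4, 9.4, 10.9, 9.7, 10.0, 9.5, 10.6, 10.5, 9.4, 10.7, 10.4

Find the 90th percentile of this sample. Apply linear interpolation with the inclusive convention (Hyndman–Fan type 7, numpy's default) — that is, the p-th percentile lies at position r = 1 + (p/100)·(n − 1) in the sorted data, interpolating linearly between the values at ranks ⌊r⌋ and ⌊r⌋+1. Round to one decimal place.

10.7

Sorted: 9.2, 9.3, 9.4, 9.4, 9.5, 9.6, 9.7, 9.8, 9.9, 10.0, 10.1, 10.2, 10.3, 10.4, 10.4, 10.5, 10.6, 10.7, 10.7, 10.8, 10.9.
n = 21.
r = 1 + (90/100)·(21 − 1) = 1 + 18 = 19.
r is an integer, so P90 is the value at rank 19: 10.7.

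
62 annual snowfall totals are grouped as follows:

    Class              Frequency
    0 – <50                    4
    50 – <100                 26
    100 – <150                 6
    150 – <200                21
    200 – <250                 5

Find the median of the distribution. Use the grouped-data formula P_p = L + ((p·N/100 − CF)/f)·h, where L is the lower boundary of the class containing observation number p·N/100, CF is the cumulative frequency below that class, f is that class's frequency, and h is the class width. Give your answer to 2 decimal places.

N = 62; target position k = 50/100 · 62 = 31.
Cumulative frequencies: 4, 30, 36, 57, 62.
Observation 31 falls in the class 100 – <150.
L = 100, CF = 30, f = 6, h = 50.
P50 = 100 + ((31 − 30)/6)·50 = 100 + 8.33333 = 108.333.

108.33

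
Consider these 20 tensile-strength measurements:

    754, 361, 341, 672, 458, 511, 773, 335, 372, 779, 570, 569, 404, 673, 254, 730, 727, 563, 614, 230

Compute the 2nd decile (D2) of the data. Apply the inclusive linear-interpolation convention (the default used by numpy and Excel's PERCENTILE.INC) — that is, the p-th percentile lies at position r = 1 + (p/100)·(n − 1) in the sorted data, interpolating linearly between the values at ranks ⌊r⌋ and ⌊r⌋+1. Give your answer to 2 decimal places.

Sorted: 230, 254, 335, 341, 361, 372, 404, 458, 511, 563, 569, 570, 614, 672, 673, 727, 730, 754, 773, 779.
n = 20.
r = 1 + (20/100)·(20 − 1) = 1 + 3.8 = 4.8.
Rank 4 is 341 and rank 5 is 361.
Interpolate: 341 + 0.8·(361 − 341) = 341 + 0.8·20 = 357.

357.00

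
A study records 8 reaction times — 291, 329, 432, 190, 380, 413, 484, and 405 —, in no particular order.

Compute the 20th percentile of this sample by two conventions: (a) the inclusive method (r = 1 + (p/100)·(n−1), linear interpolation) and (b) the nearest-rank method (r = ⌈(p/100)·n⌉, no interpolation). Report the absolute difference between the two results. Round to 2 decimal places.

Sorted: 190, 291, 329, 380, 405, 413, 432, 484.
n = 8.
(a) r = 2.4; between ranks 2 (291) and 3 (329): 306.2.
(b) the nearest-rank method: rank 2 → 291.
|306.2 − 291| = 15.2.

15.20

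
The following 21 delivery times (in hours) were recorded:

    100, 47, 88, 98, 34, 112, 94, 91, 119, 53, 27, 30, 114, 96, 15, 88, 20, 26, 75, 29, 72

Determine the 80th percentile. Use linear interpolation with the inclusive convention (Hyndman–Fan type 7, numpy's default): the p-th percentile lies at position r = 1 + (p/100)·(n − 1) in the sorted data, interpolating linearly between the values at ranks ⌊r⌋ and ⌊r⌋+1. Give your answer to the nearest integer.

98

Sorted: 15, 20, 26, 27, 29, 30, 34, 47, 53, 72, 75, 88, 88, 91, 94, 96, 98, 100, 112, 114, 119.
n = 21.
r = 1 + (80/100)·(21 − 1) = 1 + 16 = 17.
r is an integer, so P80 is the value at rank 17: 98.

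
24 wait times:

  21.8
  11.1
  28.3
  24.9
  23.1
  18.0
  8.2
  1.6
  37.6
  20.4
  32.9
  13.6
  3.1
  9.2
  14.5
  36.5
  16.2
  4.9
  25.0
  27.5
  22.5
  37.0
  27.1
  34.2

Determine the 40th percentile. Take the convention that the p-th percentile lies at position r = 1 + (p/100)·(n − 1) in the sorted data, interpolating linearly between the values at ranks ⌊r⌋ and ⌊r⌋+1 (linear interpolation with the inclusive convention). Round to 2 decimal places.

Sorted: 1.6, 3.1, 4.9, 8.2, 9.2, 11.1, 13.6, 14.5, 16.2, 18.0, 20.4, 21.8, 22.5, 23.1, 24.9, 25.0, 27.1, 27.5, 28.3, 32.9, 34.2, 36.5, 37.0, 37.6.
n = 24.
r = 1 + (40/100)·(24 − 1) = 1 + 9.2 = 10.2.
Rank 10 is 18.0 and rank 11 is 20.4.
Interpolate: 18.0 + 0.2·(20.4 − 18.0) = 18.0 + 0.2·2.4 = 18.48.

18.48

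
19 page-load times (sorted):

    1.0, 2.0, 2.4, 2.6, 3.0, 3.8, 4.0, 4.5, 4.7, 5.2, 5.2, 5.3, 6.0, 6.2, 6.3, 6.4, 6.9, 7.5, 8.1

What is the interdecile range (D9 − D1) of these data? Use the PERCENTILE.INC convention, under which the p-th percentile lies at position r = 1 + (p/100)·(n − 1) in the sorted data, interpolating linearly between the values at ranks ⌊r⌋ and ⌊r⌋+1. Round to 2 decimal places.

4.70

n = 19.
P10: r = 2.8; ranks 2–3 are 2.0, 2.4; interpolating gives 2.32.
P90: r = 17.2; ranks 17–18 are 6.9, 7.5; interpolating gives 7.02.
Difference: 7.02 − 2.32 = 4.7.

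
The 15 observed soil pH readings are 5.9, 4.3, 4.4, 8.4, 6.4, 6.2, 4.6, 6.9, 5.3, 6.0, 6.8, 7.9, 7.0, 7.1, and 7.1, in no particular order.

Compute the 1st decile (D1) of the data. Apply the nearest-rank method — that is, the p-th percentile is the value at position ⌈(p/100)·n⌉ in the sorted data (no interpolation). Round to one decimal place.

4.4

Sorted: 4.3, 4.4, 4.6, 5.3, 5.9, 6.0, 6.2, 6.4, 6.8, 6.9, 7.0, 7.1, 7.1, 7.9, 8.4.
n = 15.
Position = ⌈10/100 · 15⌉ = ⌈1.5⌉ = 2.
The value at rank 2 is 4.4.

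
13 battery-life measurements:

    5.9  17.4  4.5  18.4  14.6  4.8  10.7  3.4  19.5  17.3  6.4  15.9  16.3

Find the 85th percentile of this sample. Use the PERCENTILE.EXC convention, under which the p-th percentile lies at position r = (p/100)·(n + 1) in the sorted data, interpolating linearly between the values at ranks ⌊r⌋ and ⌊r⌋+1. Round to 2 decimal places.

Sorted: 3.4, 4.5, 4.8, 5.9, 6.4, 10.7, 14.6, 15.9, 16.3, 17.3, 17.4, 18.4, 19.5.
n = 13.
r = (85/100)·(13 + 1) = 11.9.
Rank 11 is 17.4 and rank 12 is 18.4.
Interpolate: 17.4 + 0.9·(18.4 − 17.4) = 17.4 + 0.9·1 = 18.3.

18.30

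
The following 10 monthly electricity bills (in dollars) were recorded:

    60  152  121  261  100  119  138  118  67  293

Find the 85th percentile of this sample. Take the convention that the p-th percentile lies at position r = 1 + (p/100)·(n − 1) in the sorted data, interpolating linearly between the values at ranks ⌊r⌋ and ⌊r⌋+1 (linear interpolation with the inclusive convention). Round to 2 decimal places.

Sorted: 60, 67, 100, 118, 119, 121, 138, 152, 261, 293.
n = 10.
r = 1 + (85/100)·(10 − 1) = 1 + 7.65 = 8.65.
Rank 8 is 152 and rank 9 is 261.
Interpolate: 152 + 0.65·(261 − 152) = 152 + 0.65·109 = 222.85.

222.85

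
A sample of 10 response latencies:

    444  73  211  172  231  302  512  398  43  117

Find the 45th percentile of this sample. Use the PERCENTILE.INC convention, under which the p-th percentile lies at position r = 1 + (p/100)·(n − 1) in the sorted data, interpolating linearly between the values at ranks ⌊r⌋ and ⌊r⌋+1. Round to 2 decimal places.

Sorted: 43, 73, 117, 172, 211, 231, 302, 398, 444, 512.
n = 10.
r = 1 + (45/100)·(10 − 1) = 1 + 4.05 = 5.05.
Rank 5 is 211 and rank 6 is 231.
Interpolate: 211 + 0.05·(231 − 211) = 211 + 0.05·20 = 212.

212.00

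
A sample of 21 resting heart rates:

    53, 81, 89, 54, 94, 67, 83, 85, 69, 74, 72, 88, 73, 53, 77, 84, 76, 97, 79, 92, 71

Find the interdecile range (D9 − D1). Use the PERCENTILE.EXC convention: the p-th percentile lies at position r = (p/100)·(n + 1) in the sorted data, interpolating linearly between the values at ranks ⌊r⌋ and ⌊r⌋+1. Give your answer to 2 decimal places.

Sorted: 53, 53, 54, 67, 69, 71, 72, 73, 74, 76, 77, 79, 81, 83, 84, 85, 88, 89, 92, 94, 97.
n = 21.
P10: r = 2.2; ranks 2–3 are 53, 54; interpolating gives 53.2.
P90: r = 19.8; ranks 19–20 are 92, 94; interpolating gives 93.6.
Difference: 93.6 − 53.2 = 40.4.

40.40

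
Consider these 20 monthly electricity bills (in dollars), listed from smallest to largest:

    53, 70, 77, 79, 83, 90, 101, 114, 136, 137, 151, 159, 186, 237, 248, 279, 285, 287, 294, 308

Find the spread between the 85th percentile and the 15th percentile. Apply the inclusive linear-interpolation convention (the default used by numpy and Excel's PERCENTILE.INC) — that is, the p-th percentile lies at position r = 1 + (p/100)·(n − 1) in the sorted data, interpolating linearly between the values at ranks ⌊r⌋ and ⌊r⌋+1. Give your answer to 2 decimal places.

206.60

n = 20.
P15: r = 3.85; ranks 3–4 are 77, 79; interpolating gives 78.7.
P85: r = 17.15; ranks 17–18 are 285, 287; interpolating gives 285.3.
Difference: 285.3 − 78.7 = 206.6.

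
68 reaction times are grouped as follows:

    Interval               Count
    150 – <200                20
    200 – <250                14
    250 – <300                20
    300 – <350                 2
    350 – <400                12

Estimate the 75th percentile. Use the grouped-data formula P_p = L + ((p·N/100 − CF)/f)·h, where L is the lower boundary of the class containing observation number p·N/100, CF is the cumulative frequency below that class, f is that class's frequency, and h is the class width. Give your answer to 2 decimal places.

292.50

N = 68; target position k = 75/100 · 68 = 51.
Cumulative frequencies: 20, 34, 54, 56, 68.
Observation 51 falls in the class 250 – <300.
L = 250, CF = 34, f = 20, h = 50.
P75 = 250 + ((51 − 34)/20)·50 = 250 + 42.5 = 292.5.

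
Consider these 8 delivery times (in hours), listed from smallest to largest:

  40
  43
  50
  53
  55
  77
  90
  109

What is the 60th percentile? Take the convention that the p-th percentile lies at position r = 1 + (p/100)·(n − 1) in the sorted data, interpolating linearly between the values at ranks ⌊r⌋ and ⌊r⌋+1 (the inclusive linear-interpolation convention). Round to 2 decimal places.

n = 8.
r = 1 + (60/100)·(8 − 1) = 1 + 4.2 = 5.2.
Rank 5 is 55 and rank 6 is 77.
Interpolate: 55 + 0.2·(77 − 55) = 55 + 0.2·22 = 59.4.

59.40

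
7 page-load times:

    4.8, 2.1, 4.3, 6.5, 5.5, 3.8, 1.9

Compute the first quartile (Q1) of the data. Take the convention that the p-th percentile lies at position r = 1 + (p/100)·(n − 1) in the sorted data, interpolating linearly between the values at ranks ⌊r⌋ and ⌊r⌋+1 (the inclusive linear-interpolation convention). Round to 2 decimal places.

Sorted: 1.9, 2.1, 3.8, 4.3, 4.8, 5.5, 6.5.
n = 7.
r = 1 + (25/100)·(7 − 1) = 1 + 1.5 = 2.5.
Rank 2 is 2.1 and rank 3 is 3.8.
Interpolate: 2.1 + 0.5·(3.8 − 2.1) = 2.1 + 0.5·1.7 = 2.95.

2.95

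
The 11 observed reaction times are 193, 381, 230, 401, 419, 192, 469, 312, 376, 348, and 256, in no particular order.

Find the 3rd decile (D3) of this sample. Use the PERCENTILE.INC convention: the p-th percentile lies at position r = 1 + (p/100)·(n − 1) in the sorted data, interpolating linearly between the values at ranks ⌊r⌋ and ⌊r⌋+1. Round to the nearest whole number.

Sorted: 192, 193, 230, 256, 312, 348, 376, 381, 401, 419, 469.
n = 11.
r = 1 + (30/100)·(11 − 1) = 1 + 3 = 4.
r is an integer, so P30 is the value at rank 4: 256.

256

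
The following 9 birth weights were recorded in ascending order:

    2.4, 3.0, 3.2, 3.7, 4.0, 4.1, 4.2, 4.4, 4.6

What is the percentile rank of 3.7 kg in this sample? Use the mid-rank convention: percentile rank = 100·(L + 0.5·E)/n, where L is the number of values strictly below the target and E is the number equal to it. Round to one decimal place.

38.9

Count below 3.7: L = 3; count equal: E = 1; n = 9.
Percentile rank = 100·(3 + 0.5·1)/9 = 100·3.5/9 = 38.89.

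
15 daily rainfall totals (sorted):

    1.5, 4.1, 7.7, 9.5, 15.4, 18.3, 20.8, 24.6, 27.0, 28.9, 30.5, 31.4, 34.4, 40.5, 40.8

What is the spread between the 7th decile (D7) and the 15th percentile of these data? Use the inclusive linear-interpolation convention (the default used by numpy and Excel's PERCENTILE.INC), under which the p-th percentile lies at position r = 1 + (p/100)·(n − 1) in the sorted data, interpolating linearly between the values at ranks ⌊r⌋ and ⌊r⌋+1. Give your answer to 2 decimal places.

22.30

n = 15.
P15: r = 3.1; ranks 3–4 are 7.7, 9.5; interpolating gives 7.88.
P70: r = 10.8; ranks 10–11 are 28.9, 30.5; interpolating gives 30.18.
Difference: 30.18 − 7.88 = 22.3.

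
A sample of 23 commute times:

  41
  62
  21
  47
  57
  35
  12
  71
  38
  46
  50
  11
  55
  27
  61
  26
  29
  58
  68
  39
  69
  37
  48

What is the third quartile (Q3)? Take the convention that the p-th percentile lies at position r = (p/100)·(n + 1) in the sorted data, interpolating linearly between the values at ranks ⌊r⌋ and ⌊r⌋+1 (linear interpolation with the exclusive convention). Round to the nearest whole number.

Sorted: 11, 12, 21, 26, 27, 29, 35, 37, 38, 39, 41, 46, 47, 48, 50, 55, 57, 58, 61, 62, 68, 69, 71.
n = 23.
r = (75/100)·(23 + 1) = 18.
r is an integer, so P75 is the value at rank 18: 58.

58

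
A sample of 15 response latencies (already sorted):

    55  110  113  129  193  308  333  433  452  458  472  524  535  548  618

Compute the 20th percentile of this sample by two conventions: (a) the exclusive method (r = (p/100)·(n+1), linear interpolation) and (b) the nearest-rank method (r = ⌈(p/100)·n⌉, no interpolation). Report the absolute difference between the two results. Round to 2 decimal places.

3.20

n = 15.
(a) r = 3.2; between ranks 3 (113) and 4 (129): 116.2.
(b) the nearest-rank method: rank 3 → 113.
|116.2 − 113| = 3.2.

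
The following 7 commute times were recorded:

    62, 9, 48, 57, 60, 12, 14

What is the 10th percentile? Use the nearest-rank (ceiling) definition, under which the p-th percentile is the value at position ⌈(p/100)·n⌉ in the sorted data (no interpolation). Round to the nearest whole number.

9

Sorted: 9, 12, 14, 48, 57, 60, 62.
n = 7.
Position = ⌈10/100 · 7⌉ = ⌈0.7⌉ = 1.
The value at rank 1 is 9.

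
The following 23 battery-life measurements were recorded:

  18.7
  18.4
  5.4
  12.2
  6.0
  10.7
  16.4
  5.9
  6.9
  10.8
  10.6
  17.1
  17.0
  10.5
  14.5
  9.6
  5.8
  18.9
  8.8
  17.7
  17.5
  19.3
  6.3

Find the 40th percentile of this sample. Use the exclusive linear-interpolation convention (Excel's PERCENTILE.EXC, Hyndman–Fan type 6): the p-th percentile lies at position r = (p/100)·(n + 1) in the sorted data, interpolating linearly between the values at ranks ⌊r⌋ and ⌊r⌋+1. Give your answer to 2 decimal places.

Sorted: 5.4, 5.8, 5.9, 6.0, 6.3, 6.9, 8.8, 9.6, 10.5, 10.6, 10.7, 10.8, 12.2, 14.5, 16.4, 17.0, 17.1, 17.5, 17.7, 18.4, 18.7, 18.9, 19.3.
n = 23.
r = (40/100)·(23 + 1) = 9.6.
Rank 9 is 10.5 and rank 10 is 10.6.
Interpolate: 10.5 + 0.6·(10.6 − 10.5) = 10.5 + 0.6·0.1 = 10.56.

10.56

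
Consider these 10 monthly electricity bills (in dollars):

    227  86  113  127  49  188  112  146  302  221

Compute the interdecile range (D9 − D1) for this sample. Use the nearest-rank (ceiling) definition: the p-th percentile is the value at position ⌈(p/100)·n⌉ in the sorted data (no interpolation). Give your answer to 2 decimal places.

Sorted: 49, 86, 112, 113, 127, 146, 188, 221, 227, 302.
n = 10.
P10: rank ⌈10/100·10⌉ = 1 → 49.
P90: rank ⌈90/100·10⌉ = 9 → 227.
Difference: 227 − 49 = 178.

178.00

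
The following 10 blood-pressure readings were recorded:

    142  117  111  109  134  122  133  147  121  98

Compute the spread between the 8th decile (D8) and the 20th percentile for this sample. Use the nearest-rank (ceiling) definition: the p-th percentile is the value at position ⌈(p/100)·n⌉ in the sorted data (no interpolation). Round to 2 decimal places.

25.00

Sorted: 98, 109, 111, 117, 121, 122, 133, 134, 142, 147.
n = 10.
P20: rank ⌈20/100·10⌉ = 2 → 109.
P80: rank ⌈80/100·10⌉ = 8 → 134.
Difference: 134 − 109 = 25.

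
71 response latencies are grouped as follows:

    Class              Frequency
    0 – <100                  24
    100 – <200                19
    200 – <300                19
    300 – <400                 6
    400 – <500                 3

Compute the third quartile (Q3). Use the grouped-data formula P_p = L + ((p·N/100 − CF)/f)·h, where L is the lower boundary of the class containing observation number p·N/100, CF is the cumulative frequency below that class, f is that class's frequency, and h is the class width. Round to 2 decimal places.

253.95

N = 71; target position k = 75/100 · 71 = 53.25.
Cumulative frequencies: 24, 43, 62, 68, 71.
Observation 53.25 falls in the class 200 – <300.
L = 200, CF = 43, f = 19, h = 100.
P75 = 200 + ((53.25 − 43)/19)·100 = 200 + 53.9474 = 253.947.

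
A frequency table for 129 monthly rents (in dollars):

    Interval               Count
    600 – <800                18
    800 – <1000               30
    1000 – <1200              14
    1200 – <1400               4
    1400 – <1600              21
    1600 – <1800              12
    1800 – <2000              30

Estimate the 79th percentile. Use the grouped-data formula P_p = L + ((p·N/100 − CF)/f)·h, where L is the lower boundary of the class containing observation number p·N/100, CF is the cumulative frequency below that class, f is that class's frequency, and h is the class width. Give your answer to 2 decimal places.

1819.40

N = 129; target position k = 79/100 · 129 = 101.91.
Cumulative frequencies: 18, 48, 62, 66, 87, 99, 129.
Observation 101.91 falls in the class 1800 – <2000.
L = 1800, CF = 99, f = 30, h = 200.
P79 = 1800 + ((101.91 − 99)/30)·200 = 1800 + 19.4 = 1819.4.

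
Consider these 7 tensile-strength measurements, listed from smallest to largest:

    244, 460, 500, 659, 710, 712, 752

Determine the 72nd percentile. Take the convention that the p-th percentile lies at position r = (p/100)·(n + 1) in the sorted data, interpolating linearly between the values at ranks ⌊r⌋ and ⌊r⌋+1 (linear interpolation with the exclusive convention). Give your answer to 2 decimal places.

711.52

n = 7.
r = (72/100)·(7 + 1) = 5.76.
Rank 5 is 710 and rank 6 is 712.
Interpolate: 710 + 0.76·(712 − 710) = 710 + 0.76·2 = 711.52.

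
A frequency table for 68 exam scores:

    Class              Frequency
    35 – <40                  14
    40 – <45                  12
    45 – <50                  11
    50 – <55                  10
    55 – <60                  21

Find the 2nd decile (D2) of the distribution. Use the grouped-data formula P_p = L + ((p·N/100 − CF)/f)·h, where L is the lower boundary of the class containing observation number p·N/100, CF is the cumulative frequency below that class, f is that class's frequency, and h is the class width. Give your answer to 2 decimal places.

N = 68; target position k = 20/100 · 68 = 13.6.
Cumulative frequencies: 14, 26, 37, 47, 68.
Observation 13.6 falls in the class 35 – <40.
L = 35, CF = 0, f = 14, h = 5.
P20 = 35 + ((13.6 − 0)/14)·5 = 35 + 4.85714 = 39.8571.

39.86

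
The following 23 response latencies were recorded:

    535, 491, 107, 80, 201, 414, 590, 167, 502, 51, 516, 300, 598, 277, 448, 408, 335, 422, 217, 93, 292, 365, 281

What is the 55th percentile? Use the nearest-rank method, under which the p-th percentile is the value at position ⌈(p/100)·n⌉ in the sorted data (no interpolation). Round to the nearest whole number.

Sorted: 51, 80, 93, 107, 167, 201, 217, 277, 281, 292, 300, 335, 365, 408, 414, 422, 448, 491, 502, 516, 535, 590, 598.
n = 23.
Position = ⌈55/100 · 23⌉ = ⌈12.65⌉ = 13.
The value at rank 13 is 365.

365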